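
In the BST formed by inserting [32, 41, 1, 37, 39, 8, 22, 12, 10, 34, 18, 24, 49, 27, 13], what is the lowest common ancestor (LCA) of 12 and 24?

Tree insertion order: [32, 41, 1, 37, 39, 8, 22, 12, 10, 34, 18, 24, 49, 27, 13]
Tree (level-order array): [32, 1, 41, None, 8, 37, 49, None, 22, 34, 39, None, None, 12, 24, None, None, None, None, 10, 18, None, 27, None, None, 13]
In a BST, the LCA of p=12, q=24 is the first node v on the
root-to-leaf path with p <= v <= q (go left if both < v, right if both > v).
Walk from root:
  at 32: both 12 and 24 < 32, go left
  at 1: both 12 and 24 > 1, go right
  at 8: both 12 and 24 > 8, go right
  at 22: 12 <= 22 <= 24, this is the LCA
LCA = 22


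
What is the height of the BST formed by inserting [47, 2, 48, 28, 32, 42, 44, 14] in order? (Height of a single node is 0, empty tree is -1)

Insertion order: [47, 2, 48, 28, 32, 42, 44, 14]
Tree (level-order array): [47, 2, 48, None, 28, None, None, 14, 32, None, None, None, 42, None, 44]
Compute height bottom-up (empty subtree = -1):
  height(14) = 1 + max(-1, -1) = 0
  height(44) = 1 + max(-1, -1) = 0
  height(42) = 1 + max(-1, 0) = 1
  height(32) = 1 + max(-1, 1) = 2
  height(28) = 1 + max(0, 2) = 3
  height(2) = 1 + max(-1, 3) = 4
  height(48) = 1 + max(-1, -1) = 0
  height(47) = 1 + max(4, 0) = 5
Height = 5


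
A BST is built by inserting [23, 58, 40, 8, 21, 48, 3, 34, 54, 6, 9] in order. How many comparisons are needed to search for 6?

Search path for 6: 23 -> 8 -> 3 -> 6
Found: True
Comparisons: 4


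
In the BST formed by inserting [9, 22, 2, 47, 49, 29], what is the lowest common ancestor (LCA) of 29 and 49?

Tree insertion order: [9, 22, 2, 47, 49, 29]
Tree (level-order array): [9, 2, 22, None, None, None, 47, 29, 49]
In a BST, the LCA of p=29, q=49 is the first node v on the
root-to-leaf path with p <= v <= q (go left if both < v, right if both > v).
Walk from root:
  at 9: both 29 and 49 > 9, go right
  at 22: both 29 and 49 > 22, go right
  at 47: 29 <= 47 <= 49, this is the LCA
LCA = 47


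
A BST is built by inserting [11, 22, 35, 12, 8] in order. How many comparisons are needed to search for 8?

Search path for 8: 11 -> 8
Found: True
Comparisons: 2


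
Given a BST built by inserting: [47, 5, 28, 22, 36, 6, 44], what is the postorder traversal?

Tree insertion order: [47, 5, 28, 22, 36, 6, 44]
Tree (level-order array): [47, 5, None, None, 28, 22, 36, 6, None, None, 44]
Postorder traversal: [6, 22, 44, 36, 28, 5, 47]


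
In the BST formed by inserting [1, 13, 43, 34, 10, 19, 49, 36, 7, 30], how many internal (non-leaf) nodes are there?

Tree built from: [1, 13, 43, 34, 10, 19, 49, 36, 7, 30]
Tree (level-order array): [1, None, 13, 10, 43, 7, None, 34, 49, None, None, 19, 36, None, None, None, 30]
Rule: An internal node has at least one child.
Per-node child counts:
  node 1: 1 child(ren)
  node 13: 2 child(ren)
  node 10: 1 child(ren)
  node 7: 0 child(ren)
  node 43: 2 child(ren)
  node 34: 2 child(ren)
  node 19: 1 child(ren)
  node 30: 0 child(ren)
  node 36: 0 child(ren)
  node 49: 0 child(ren)
Matching nodes: [1, 13, 10, 43, 34, 19]
Count of internal (non-leaf) nodes: 6


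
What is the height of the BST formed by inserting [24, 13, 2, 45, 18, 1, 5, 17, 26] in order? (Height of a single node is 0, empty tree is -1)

Insertion order: [24, 13, 2, 45, 18, 1, 5, 17, 26]
Tree (level-order array): [24, 13, 45, 2, 18, 26, None, 1, 5, 17]
Compute height bottom-up (empty subtree = -1):
  height(1) = 1 + max(-1, -1) = 0
  height(5) = 1 + max(-1, -1) = 0
  height(2) = 1 + max(0, 0) = 1
  height(17) = 1 + max(-1, -1) = 0
  height(18) = 1 + max(0, -1) = 1
  height(13) = 1 + max(1, 1) = 2
  height(26) = 1 + max(-1, -1) = 0
  height(45) = 1 + max(0, -1) = 1
  height(24) = 1 + max(2, 1) = 3
Height = 3


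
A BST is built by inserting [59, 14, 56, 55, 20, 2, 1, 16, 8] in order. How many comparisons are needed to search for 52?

Search path for 52: 59 -> 14 -> 56 -> 55 -> 20
Found: False
Comparisons: 5


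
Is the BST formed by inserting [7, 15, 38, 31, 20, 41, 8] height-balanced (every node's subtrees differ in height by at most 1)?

Tree (level-order array): [7, None, 15, 8, 38, None, None, 31, 41, 20]
Definition: a tree is height-balanced if, at every node, |h(left) - h(right)| <= 1 (empty subtree has height -1).
Bottom-up per-node check:
  node 8: h_left=-1, h_right=-1, diff=0 [OK], height=0
  node 20: h_left=-1, h_right=-1, diff=0 [OK], height=0
  node 31: h_left=0, h_right=-1, diff=1 [OK], height=1
  node 41: h_left=-1, h_right=-1, diff=0 [OK], height=0
  node 38: h_left=1, h_right=0, diff=1 [OK], height=2
  node 15: h_left=0, h_right=2, diff=2 [FAIL (|0-2|=2 > 1)], height=3
  node 7: h_left=-1, h_right=3, diff=4 [FAIL (|-1-3|=4 > 1)], height=4
Node 15 violates the condition: |0 - 2| = 2 > 1.
Result: Not balanced


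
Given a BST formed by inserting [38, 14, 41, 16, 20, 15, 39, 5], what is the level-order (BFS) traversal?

Tree insertion order: [38, 14, 41, 16, 20, 15, 39, 5]
Tree (level-order array): [38, 14, 41, 5, 16, 39, None, None, None, 15, 20]
BFS from the root, enqueuing left then right child of each popped node:
  queue [38] -> pop 38, enqueue [14, 41], visited so far: [38]
  queue [14, 41] -> pop 14, enqueue [5, 16], visited so far: [38, 14]
  queue [41, 5, 16] -> pop 41, enqueue [39], visited so far: [38, 14, 41]
  queue [5, 16, 39] -> pop 5, enqueue [none], visited so far: [38, 14, 41, 5]
  queue [16, 39] -> pop 16, enqueue [15, 20], visited so far: [38, 14, 41, 5, 16]
  queue [39, 15, 20] -> pop 39, enqueue [none], visited so far: [38, 14, 41, 5, 16, 39]
  queue [15, 20] -> pop 15, enqueue [none], visited so far: [38, 14, 41, 5, 16, 39, 15]
  queue [20] -> pop 20, enqueue [none], visited so far: [38, 14, 41, 5, 16, 39, 15, 20]
Result: [38, 14, 41, 5, 16, 39, 15, 20]


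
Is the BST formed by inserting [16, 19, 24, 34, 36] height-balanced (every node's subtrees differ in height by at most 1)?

Tree (level-order array): [16, None, 19, None, 24, None, 34, None, 36]
Definition: a tree is height-balanced if, at every node, |h(left) - h(right)| <= 1 (empty subtree has height -1).
Bottom-up per-node check:
  node 36: h_left=-1, h_right=-1, diff=0 [OK], height=0
  node 34: h_left=-1, h_right=0, diff=1 [OK], height=1
  node 24: h_left=-1, h_right=1, diff=2 [FAIL (|-1-1|=2 > 1)], height=2
  node 19: h_left=-1, h_right=2, diff=3 [FAIL (|-1-2|=3 > 1)], height=3
  node 16: h_left=-1, h_right=3, diff=4 [FAIL (|-1-3|=4 > 1)], height=4
Node 24 violates the condition: |-1 - 1| = 2 > 1.
Result: Not balanced


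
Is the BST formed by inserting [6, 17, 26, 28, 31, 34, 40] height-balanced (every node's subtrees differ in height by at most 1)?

Tree (level-order array): [6, None, 17, None, 26, None, 28, None, 31, None, 34, None, 40]
Definition: a tree is height-balanced if, at every node, |h(left) - h(right)| <= 1 (empty subtree has height -1).
Bottom-up per-node check:
  node 40: h_left=-1, h_right=-1, diff=0 [OK], height=0
  node 34: h_left=-1, h_right=0, diff=1 [OK], height=1
  node 31: h_left=-1, h_right=1, diff=2 [FAIL (|-1-1|=2 > 1)], height=2
  node 28: h_left=-1, h_right=2, diff=3 [FAIL (|-1-2|=3 > 1)], height=3
  node 26: h_left=-1, h_right=3, diff=4 [FAIL (|-1-3|=4 > 1)], height=4
  node 17: h_left=-1, h_right=4, diff=5 [FAIL (|-1-4|=5 > 1)], height=5
  node 6: h_left=-1, h_right=5, diff=6 [FAIL (|-1-5|=6 > 1)], height=6
Node 31 violates the condition: |-1 - 1| = 2 > 1.
Result: Not balanced


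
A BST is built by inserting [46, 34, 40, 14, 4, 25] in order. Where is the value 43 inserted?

Starting tree (level order): [46, 34, None, 14, 40, 4, 25]
Insertion path: 46 -> 34 -> 40
Result: insert 43 as right child of 40
Final tree (level order): [46, 34, None, 14, 40, 4, 25, None, 43]


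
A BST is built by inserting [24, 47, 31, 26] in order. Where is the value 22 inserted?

Starting tree (level order): [24, None, 47, 31, None, 26]
Insertion path: 24
Result: insert 22 as left child of 24
Final tree (level order): [24, 22, 47, None, None, 31, None, 26]


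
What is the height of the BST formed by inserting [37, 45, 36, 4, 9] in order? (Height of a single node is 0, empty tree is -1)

Insertion order: [37, 45, 36, 4, 9]
Tree (level-order array): [37, 36, 45, 4, None, None, None, None, 9]
Compute height bottom-up (empty subtree = -1):
  height(9) = 1 + max(-1, -1) = 0
  height(4) = 1 + max(-1, 0) = 1
  height(36) = 1 + max(1, -1) = 2
  height(45) = 1 + max(-1, -1) = 0
  height(37) = 1 + max(2, 0) = 3
Height = 3


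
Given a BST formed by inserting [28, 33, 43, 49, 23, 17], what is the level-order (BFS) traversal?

Tree insertion order: [28, 33, 43, 49, 23, 17]
Tree (level-order array): [28, 23, 33, 17, None, None, 43, None, None, None, 49]
BFS from the root, enqueuing left then right child of each popped node:
  queue [28] -> pop 28, enqueue [23, 33], visited so far: [28]
  queue [23, 33] -> pop 23, enqueue [17], visited so far: [28, 23]
  queue [33, 17] -> pop 33, enqueue [43], visited so far: [28, 23, 33]
  queue [17, 43] -> pop 17, enqueue [none], visited so far: [28, 23, 33, 17]
  queue [43] -> pop 43, enqueue [49], visited so far: [28, 23, 33, 17, 43]
  queue [49] -> pop 49, enqueue [none], visited so far: [28, 23, 33, 17, 43, 49]
Result: [28, 23, 33, 17, 43, 49]


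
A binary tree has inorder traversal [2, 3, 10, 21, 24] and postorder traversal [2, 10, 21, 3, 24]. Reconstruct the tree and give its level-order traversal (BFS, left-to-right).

Inorder:   [2, 3, 10, 21, 24]
Postorder: [2, 10, 21, 3, 24]
Algorithm: postorder visits root last, so walk postorder right-to-left;
each value is the root of the current inorder slice — split it at that
value, recurse on the right subtree first, then the left.
Recursive splits:
  root=24; inorder splits into left=[2, 3, 10, 21], right=[]
  root=3; inorder splits into left=[2], right=[10, 21]
  root=21; inorder splits into left=[10], right=[]
  root=10; inorder splits into left=[], right=[]
  root=2; inorder splits into left=[], right=[]
Reconstructed level-order: [24, 3, 2, 21, 10]


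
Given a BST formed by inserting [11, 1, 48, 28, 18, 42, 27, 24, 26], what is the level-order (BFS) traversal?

Tree insertion order: [11, 1, 48, 28, 18, 42, 27, 24, 26]
Tree (level-order array): [11, 1, 48, None, None, 28, None, 18, 42, None, 27, None, None, 24, None, None, 26]
BFS from the root, enqueuing left then right child of each popped node:
  queue [11] -> pop 11, enqueue [1, 48], visited so far: [11]
  queue [1, 48] -> pop 1, enqueue [none], visited so far: [11, 1]
  queue [48] -> pop 48, enqueue [28], visited so far: [11, 1, 48]
  queue [28] -> pop 28, enqueue [18, 42], visited so far: [11, 1, 48, 28]
  queue [18, 42] -> pop 18, enqueue [27], visited so far: [11, 1, 48, 28, 18]
  queue [42, 27] -> pop 42, enqueue [none], visited so far: [11, 1, 48, 28, 18, 42]
  queue [27] -> pop 27, enqueue [24], visited so far: [11, 1, 48, 28, 18, 42, 27]
  queue [24] -> pop 24, enqueue [26], visited so far: [11, 1, 48, 28, 18, 42, 27, 24]
  queue [26] -> pop 26, enqueue [none], visited so far: [11, 1, 48, 28, 18, 42, 27, 24, 26]
Result: [11, 1, 48, 28, 18, 42, 27, 24, 26]


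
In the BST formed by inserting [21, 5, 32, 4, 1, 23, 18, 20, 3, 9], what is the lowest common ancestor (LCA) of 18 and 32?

Tree insertion order: [21, 5, 32, 4, 1, 23, 18, 20, 3, 9]
Tree (level-order array): [21, 5, 32, 4, 18, 23, None, 1, None, 9, 20, None, None, None, 3]
In a BST, the LCA of p=18, q=32 is the first node v on the
root-to-leaf path with p <= v <= q (go left if both < v, right if both > v).
Walk from root:
  at 21: 18 <= 21 <= 32, this is the LCA
LCA = 21


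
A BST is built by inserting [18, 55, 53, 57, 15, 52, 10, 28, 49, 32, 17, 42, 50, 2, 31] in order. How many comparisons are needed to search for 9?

Search path for 9: 18 -> 15 -> 10 -> 2
Found: False
Comparisons: 4


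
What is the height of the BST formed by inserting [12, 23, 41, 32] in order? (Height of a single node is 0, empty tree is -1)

Insertion order: [12, 23, 41, 32]
Tree (level-order array): [12, None, 23, None, 41, 32]
Compute height bottom-up (empty subtree = -1):
  height(32) = 1 + max(-1, -1) = 0
  height(41) = 1 + max(0, -1) = 1
  height(23) = 1 + max(-1, 1) = 2
  height(12) = 1 + max(-1, 2) = 3
Height = 3


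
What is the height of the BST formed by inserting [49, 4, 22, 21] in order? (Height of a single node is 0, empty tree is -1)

Insertion order: [49, 4, 22, 21]
Tree (level-order array): [49, 4, None, None, 22, 21]
Compute height bottom-up (empty subtree = -1):
  height(21) = 1 + max(-1, -1) = 0
  height(22) = 1 + max(0, -1) = 1
  height(4) = 1 + max(-1, 1) = 2
  height(49) = 1 + max(2, -1) = 3
Height = 3


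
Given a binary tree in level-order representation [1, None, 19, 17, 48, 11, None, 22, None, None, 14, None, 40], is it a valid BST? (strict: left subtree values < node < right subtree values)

Level-order array: [1, None, 19, 17, 48, 11, None, 22, None, None, 14, None, 40]
Validate using subtree bounds (lo, hi): at each node, require lo < value < hi,
then recurse left with hi=value and right with lo=value.
Preorder trace (stopping at first violation):
  at node 1 with bounds (-inf, +inf): OK
  at node 19 with bounds (1, +inf): OK
  at node 17 with bounds (1, 19): OK
  at node 11 with bounds (1, 17): OK
  at node 14 with bounds (11, 17): OK
  at node 48 with bounds (19, +inf): OK
  at node 22 with bounds (19, 48): OK
  at node 40 with bounds (22, 48): OK
No violation found at any node.
Result: Valid BST


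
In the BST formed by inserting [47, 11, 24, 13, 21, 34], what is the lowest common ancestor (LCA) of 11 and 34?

Tree insertion order: [47, 11, 24, 13, 21, 34]
Tree (level-order array): [47, 11, None, None, 24, 13, 34, None, 21]
In a BST, the LCA of p=11, q=34 is the first node v on the
root-to-leaf path with p <= v <= q (go left if both < v, right if both > v).
Walk from root:
  at 47: both 11 and 34 < 47, go left
  at 11: 11 <= 11 <= 34, this is the LCA
LCA = 11


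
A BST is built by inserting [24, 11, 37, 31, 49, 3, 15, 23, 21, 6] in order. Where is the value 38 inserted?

Starting tree (level order): [24, 11, 37, 3, 15, 31, 49, None, 6, None, 23, None, None, None, None, None, None, 21]
Insertion path: 24 -> 37 -> 49
Result: insert 38 as left child of 49
Final tree (level order): [24, 11, 37, 3, 15, 31, 49, None, 6, None, 23, None, None, 38, None, None, None, 21]


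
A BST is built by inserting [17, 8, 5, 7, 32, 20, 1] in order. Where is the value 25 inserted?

Starting tree (level order): [17, 8, 32, 5, None, 20, None, 1, 7]
Insertion path: 17 -> 32 -> 20
Result: insert 25 as right child of 20
Final tree (level order): [17, 8, 32, 5, None, 20, None, 1, 7, None, 25]


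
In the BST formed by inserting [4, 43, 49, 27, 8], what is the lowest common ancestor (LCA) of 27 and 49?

Tree insertion order: [4, 43, 49, 27, 8]
Tree (level-order array): [4, None, 43, 27, 49, 8]
In a BST, the LCA of p=27, q=49 is the first node v on the
root-to-leaf path with p <= v <= q (go left if both < v, right if both > v).
Walk from root:
  at 4: both 27 and 49 > 4, go right
  at 43: 27 <= 43 <= 49, this is the LCA
LCA = 43


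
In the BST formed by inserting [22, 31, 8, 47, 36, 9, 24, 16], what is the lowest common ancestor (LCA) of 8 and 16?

Tree insertion order: [22, 31, 8, 47, 36, 9, 24, 16]
Tree (level-order array): [22, 8, 31, None, 9, 24, 47, None, 16, None, None, 36]
In a BST, the LCA of p=8, q=16 is the first node v on the
root-to-leaf path with p <= v <= q (go left if both < v, right if both > v).
Walk from root:
  at 22: both 8 and 16 < 22, go left
  at 8: 8 <= 8 <= 16, this is the LCA
LCA = 8


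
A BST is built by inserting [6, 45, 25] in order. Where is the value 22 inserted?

Starting tree (level order): [6, None, 45, 25]
Insertion path: 6 -> 45 -> 25
Result: insert 22 as left child of 25
Final tree (level order): [6, None, 45, 25, None, 22]


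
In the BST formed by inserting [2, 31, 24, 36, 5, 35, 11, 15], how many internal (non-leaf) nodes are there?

Tree built from: [2, 31, 24, 36, 5, 35, 11, 15]
Tree (level-order array): [2, None, 31, 24, 36, 5, None, 35, None, None, 11, None, None, None, 15]
Rule: An internal node has at least one child.
Per-node child counts:
  node 2: 1 child(ren)
  node 31: 2 child(ren)
  node 24: 1 child(ren)
  node 5: 1 child(ren)
  node 11: 1 child(ren)
  node 15: 0 child(ren)
  node 36: 1 child(ren)
  node 35: 0 child(ren)
Matching nodes: [2, 31, 24, 5, 11, 36]
Count of internal (non-leaf) nodes: 6


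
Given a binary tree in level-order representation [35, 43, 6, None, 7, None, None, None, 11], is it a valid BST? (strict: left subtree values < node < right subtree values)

Level-order array: [35, 43, 6, None, 7, None, None, None, 11]
Validate using subtree bounds (lo, hi): at each node, require lo < value < hi,
then recurse left with hi=value and right with lo=value.
Preorder trace (stopping at first violation):
  at node 35 with bounds (-inf, +inf): OK
  at node 43 with bounds (-inf, 35): VIOLATION
Node 43 violates its bound: not (-inf < 43 < 35).
Result: Not a valid BST


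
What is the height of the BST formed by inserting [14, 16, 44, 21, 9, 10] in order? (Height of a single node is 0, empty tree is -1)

Insertion order: [14, 16, 44, 21, 9, 10]
Tree (level-order array): [14, 9, 16, None, 10, None, 44, None, None, 21]
Compute height bottom-up (empty subtree = -1):
  height(10) = 1 + max(-1, -1) = 0
  height(9) = 1 + max(-1, 0) = 1
  height(21) = 1 + max(-1, -1) = 0
  height(44) = 1 + max(0, -1) = 1
  height(16) = 1 + max(-1, 1) = 2
  height(14) = 1 + max(1, 2) = 3
Height = 3


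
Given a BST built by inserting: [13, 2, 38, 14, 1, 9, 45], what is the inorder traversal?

Tree insertion order: [13, 2, 38, 14, 1, 9, 45]
Tree (level-order array): [13, 2, 38, 1, 9, 14, 45]
Inorder traversal: [1, 2, 9, 13, 14, 38, 45]


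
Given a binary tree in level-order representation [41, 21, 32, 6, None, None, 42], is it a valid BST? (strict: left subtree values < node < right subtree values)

Level-order array: [41, 21, 32, 6, None, None, 42]
Validate using subtree bounds (lo, hi): at each node, require lo < value < hi,
then recurse left with hi=value and right with lo=value.
Preorder trace (stopping at first violation):
  at node 41 with bounds (-inf, +inf): OK
  at node 21 with bounds (-inf, 41): OK
  at node 6 with bounds (-inf, 21): OK
  at node 32 with bounds (41, +inf): VIOLATION
Node 32 violates its bound: not (41 < 32 < +inf).
Result: Not a valid BST


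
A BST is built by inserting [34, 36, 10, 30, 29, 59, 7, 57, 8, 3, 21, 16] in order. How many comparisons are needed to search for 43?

Search path for 43: 34 -> 36 -> 59 -> 57
Found: False
Comparisons: 4


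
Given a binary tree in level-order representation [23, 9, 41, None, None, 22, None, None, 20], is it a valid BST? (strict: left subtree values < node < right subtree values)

Level-order array: [23, 9, 41, None, None, 22, None, None, 20]
Validate using subtree bounds (lo, hi): at each node, require lo < value < hi,
then recurse left with hi=value and right with lo=value.
Preorder trace (stopping at first violation):
  at node 23 with bounds (-inf, +inf): OK
  at node 9 with bounds (-inf, 23): OK
  at node 41 with bounds (23, +inf): OK
  at node 22 with bounds (23, 41): VIOLATION
Node 22 violates its bound: not (23 < 22 < 41).
Result: Not a valid BST


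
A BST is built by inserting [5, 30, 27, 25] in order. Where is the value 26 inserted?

Starting tree (level order): [5, None, 30, 27, None, 25]
Insertion path: 5 -> 30 -> 27 -> 25
Result: insert 26 as right child of 25
Final tree (level order): [5, None, 30, 27, None, 25, None, None, 26]


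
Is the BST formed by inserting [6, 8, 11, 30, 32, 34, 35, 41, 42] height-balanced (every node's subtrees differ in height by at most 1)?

Tree (level-order array): [6, None, 8, None, 11, None, 30, None, 32, None, 34, None, 35, None, 41, None, 42]
Definition: a tree is height-balanced if, at every node, |h(left) - h(right)| <= 1 (empty subtree has height -1).
Bottom-up per-node check:
  node 42: h_left=-1, h_right=-1, diff=0 [OK], height=0
  node 41: h_left=-1, h_right=0, diff=1 [OK], height=1
  node 35: h_left=-1, h_right=1, diff=2 [FAIL (|-1-1|=2 > 1)], height=2
  node 34: h_left=-1, h_right=2, diff=3 [FAIL (|-1-2|=3 > 1)], height=3
  node 32: h_left=-1, h_right=3, diff=4 [FAIL (|-1-3|=4 > 1)], height=4
  node 30: h_left=-1, h_right=4, diff=5 [FAIL (|-1-4|=5 > 1)], height=5
  node 11: h_left=-1, h_right=5, diff=6 [FAIL (|-1-5|=6 > 1)], height=6
  node 8: h_left=-1, h_right=6, diff=7 [FAIL (|-1-6|=7 > 1)], height=7
  node 6: h_left=-1, h_right=7, diff=8 [FAIL (|-1-7|=8 > 1)], height=8
Node 35 violates the condition: |-1 - 1| = 2 > 1.
Result: Not balanced


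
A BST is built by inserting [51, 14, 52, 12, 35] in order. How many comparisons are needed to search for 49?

Search path for 49: 51 -> 14 -> 35
Found: False
Comparisons: 3


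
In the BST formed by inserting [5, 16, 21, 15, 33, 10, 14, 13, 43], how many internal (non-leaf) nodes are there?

Tree built from: [5, 16, 21, 15, 33, 10, 14, 13, 43]
Tree (level-order array): [5, None, 16, 15, 21, 10, None, None, 33, None, 14, None, 43, 13]
Rule: An internal node has at least one child.
Per-node child counts:
  node 5: 1 child(ren)
  node 16: 2 child(ren)
  node 15: 1 child(ren)
  node 10: 1 child(ren)
  node 14: 1 child(ren)
  node 13: 0 child(ren)
  node 21: 1 child(ren)
  node 33: 1 child(ren)
  node 43: 0 child(ren)
Matching nodes: [5, 16, 15, 10, 14, 21, 33]
Count of internal (non-leaf) nodes: 7


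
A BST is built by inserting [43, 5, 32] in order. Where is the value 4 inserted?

Starting tree (level order): [43, 5, None, None, 32]
Insertion path: 43 -> 5
Result: insert 4 as left child of 5
Final tree (level order): [43, 5, None, 4, 32]


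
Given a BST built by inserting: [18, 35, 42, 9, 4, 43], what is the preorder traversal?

Tree insertion order: [18, 35, 42, 9, 4, 43]
Tree (level-order array): [18, 9, 35, 4, None, None, 42, None, None, None, 43]
Preorder traversal: [18, 9, 4, 35, 42, 43]


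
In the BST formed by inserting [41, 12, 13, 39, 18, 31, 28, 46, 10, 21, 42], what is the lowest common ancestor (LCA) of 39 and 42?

Tree insertion order: [41, 12, 13, 39, 18, 31, 28, 46, 10, 21, 42]
Tree (level-order array): [41, 12, 46, 10, 13, 42, None, None, None, None, 39, None, None, 18, None, None, 31, 28, None, 21]
In a BST, the LCA of p=39, q=42 is the first node v on the
root-to-leaf path with p <= v <= q (go left if both < v, right if both > v).
Walk from root:
  at 41: 39 <= 41 <= 42, this is the LCA
LCA = 41


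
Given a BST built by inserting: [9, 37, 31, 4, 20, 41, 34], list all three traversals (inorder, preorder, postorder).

Tree insertion order: [9, 37, 31, 4, 20, 41, 34]
Tree (level-order array): [9, 4, 37, None, None, 31, 41, 20, 34]
Inorder (L, root, R): [4, 9, 20, 31, 34, 37, 41]
Preorder (root, L, R): [9, 4, 37, 31, 20, 34, 41]
Postorder (L, R, root): [4, 20, 34, 31, 41, 37, 9]


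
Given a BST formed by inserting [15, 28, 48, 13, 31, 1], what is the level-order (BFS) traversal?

Tree insertion order: [15, 28, 48, 13, 31, 1]
Tree (level-order array): [15, 13, 28, 1, None, None, 48, None, None, 31]
BFS from the root, enqueuing left then right child of each popped node:
  queue [15] -> pop 15, enqueue [13, 28], visited so far: [15]
  queue [13, 28] -> pop 13, enqueue [1], visited so far: [15, 13]
  queue [28, 1] -> pop 28, enqueue [48], visited so far: [15, 13, 28]
  queue [1, 48] -> pop 1, enqueue [none], visited so far: [15, 13, 28, 1]
  queue [48] -> pop 48, enqueue [31], visited so far: [15, 13, 28, 1, 48]
  queue [31] -> pop 31, enqueue [none], visited so far: [15, 13, 28, 1, 48, 31]
Result: [15, 13, 28, 1, 48, 31]


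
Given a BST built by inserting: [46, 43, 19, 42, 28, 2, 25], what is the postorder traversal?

Tree insertion order: [46, 43, 19, 42, 28, 2, 25]
Tree (level-order array): [46, 43, None, 19, None, 2, 42, None, None, 28, None, 25]
Postorder traversal: [2, 25, 28, 42, 19, 43, 46]


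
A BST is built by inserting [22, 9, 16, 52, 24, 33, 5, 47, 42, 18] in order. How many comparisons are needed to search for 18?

Search path for 18: 22 -> 9 -> 16 -> 18
Found: True
Comparisons: 4


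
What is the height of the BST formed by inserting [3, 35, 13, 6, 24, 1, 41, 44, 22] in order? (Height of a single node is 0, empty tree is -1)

Insertion order: [3, 35, 13, 6, 24, 1, 41, 44, 22]
Tree (level-order array): [3, 1, 35, None, None, 13, 41, 6, 24, None, 44, None, None, 22]
Compute height bottom-up (empty subtree = -1):
  height(1) = 1 + max(-1, -1) = 0
  height(6) = 1 + max(-1, -1) = 0
  height(22) = 1 + max(-1, -1) = 0
  height(24) = 1 + max(0, -1) = 1
  height(13) = 1 + max(0, 1) = 2
  height(44) = 1 + max(-1, -1) = 0
  height(41) = 1 + max(-1, 0) = 1
  height(35) = 1 + max(2, 1) = 3
  height(3) = 1 + max(0, 3) = 4
Height = 4


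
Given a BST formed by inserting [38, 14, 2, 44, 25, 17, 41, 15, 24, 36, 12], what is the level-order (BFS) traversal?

Tree insertion order: [38, 14, 2, 44, 25, 17, 41, 15, 24, 36, 12]
Tree (level-order array): [38, 14, 44, 2, 25, 41, None, None, 12, 17, 36, None, None, None, None, 15, 24]
BFS from the root, enqueuing left then right child of each popped node:
  queue [38] -> pop 38, enqueue [14, 44], visited so far: [38]
  queue [14, 44] -> pop 14, enqueue [2, 25], visited so far: [38, 14]
  queue [44, 2, 25] -> pop 44, enqueue [41], visited so far: [38, 14, 44]
  queue [2, 25, 41] -> pop 2, enqueue [12], visited so far: [38, 14, 44, 2]
  queue [25, 41, 12] -> pop 25, enqueue [17, 36], visited so far: [38, 14, 44, 2, 25]
  queue [41, 12, 17, 36] -> pop 41, enqueue [none], visited so far: [38, 14, 44, 2, 25, 41]
  queue [12, 17, 36] -> pop 12, enqueue [none], visited so far: [38, 14, 44, 2, 25, 41, 12]
  queue [17, 36] -> pop 17, enqueue [15, 24], visited so far: [38, 14, 44, 2, 25, 41, 12, 17]
  queue [36, 15, 24] -> pop 36, enqueue [none], visited so far: [38, 14, 44, 2, 25, 41, 12, 17, 36]
  queue [15, 24] -> pop 15, enqueue [none], visited so far: [38, 14, 44, 2, 25, 41, 12, 17, 36, 15]
  queue [24] -> pop 24, enqueue [none], visited so far: [38, 14, 44, 2, 25, 41, 12, 17, 36, 15, 24]
Result: [38, 14, 44, 2, 25, 41, 12, 17, 36, 15, 24]


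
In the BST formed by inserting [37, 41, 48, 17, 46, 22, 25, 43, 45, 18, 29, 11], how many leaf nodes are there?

Tree built from: [37, 41, 48, 17, 46, 22, 25, 43, 45, 18, 29, 11]
Tree (level-order array): [37, 17, 41, 11, 22, None, 48, None, None, 18, 25, 46, None, None, None, None, 29, 43, None, None, None, None, 45]
Rule: A leaf has 0 children.
Per-node child counts:
  node 37: 2 child(ren)
  node 17: 2 child(ren)
  node 11: 0 child(ren)
  node 22: 2 child(ren)
  node 18: 0 child(ren)
  node 25: 1 child(ren)
  node 29: 0 child(ren)
  node 41: 1 child(ren)
  node 48: 1 child(ren)
  node 46: 1 child(ren)
  node 43: 1 child(ren)
  node 45: 0 child(ren)
Matching nodes: [11, 18, 29, 45]
Count of leaf nodes: 4


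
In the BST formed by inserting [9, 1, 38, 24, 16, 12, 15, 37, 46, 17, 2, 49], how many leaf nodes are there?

Tree built from: [9, 1, 38, 24, 16, 12, 15, 37, 46, 17, 2, 49]
Tree (level-order array): [9, 1, 38, None, 2, 24, 46, None, None, 16, 37, None, 49, 12, 17, None, None, None, None, None, 15]
Rule: A leaf has 0 children.
Per-node child counts:
  node 9: 2 child(ren)
  node 1: 1 child(ren)
  node 2: 0 child(ren)
  node 38: 2 child(ren)
  node 24: 2 child(ren)
  node 16: 2 child(ren)
  node 12: 1 child(ren)
  node 15: 0 child(ren)
  node 17: 0 child(ren)
  node 37: 0 child(ren)
  node 46: 1 child(ren)
  node 49: 0 child(ren)
Matching nodes: [2, 15, 17, 37, 49]
Count of leaf nodes: 5


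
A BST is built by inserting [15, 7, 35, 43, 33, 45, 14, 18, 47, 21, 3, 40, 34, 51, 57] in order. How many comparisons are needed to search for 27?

Search path for 27: 15 -> 35 -> 33 -> 18 -> 21
Found: False
Comparisons: 5


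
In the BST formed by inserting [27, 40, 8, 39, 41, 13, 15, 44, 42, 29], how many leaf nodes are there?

Tree built from: [27, 40, 8, 39, 41, 13, 15, 44, 42, 29]
Tree (level-order array): [27, 8, 40, None, 13, 39, 41, None, 15, 29, None, None, 44, None, None, None, None, 42]
Rule: A leaf has 0 children.
Per-node child counts:
  node 27: 2 child(ren)
  node 8: 1 child(ren)
  node 13: 1 child(ren)
  node 15: 0 child(ren)
  node 40: 2 child(ren)
  node 39: 1 child(ren)
  node 29: 0 child(ren)
  node 41: 1 child(ren)
  node 44: 1 child(ren)
  node 42: 0 child(ren)
Matching nodes: [15, 29, 42]
Count of leaf nodes: 3


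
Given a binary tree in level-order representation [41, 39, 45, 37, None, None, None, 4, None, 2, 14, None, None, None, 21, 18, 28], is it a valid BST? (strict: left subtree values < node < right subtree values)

Level-order array: [41, 39, 45, 37, None, None, None, 4, None, 2, 14, None, None, None, 21, 18, 28]
Validate using subtree bounds (lo, hi): at each node, require lo < value < hi,
then recurse left with hi=value and right with lo=value.
Preorder trace (stopping at first violation):
  at node 41 with bounds (-inf, +inf): OK
  at node 39 with bounds (-inf, 41): OK
  at node 37 with bounds (-inf, 39): OK
  at node 4 with bounds (-inf, 37): OK
  at node 2 with bounds (-inf, 4): OK
  at node 14 with bounds (4, 37): OK
  at node 21 with bounds (14, 37): OK
  at node 18 with bounds (14, 21): OK
  at node 28 with bounds (21, 37): OK
  at node 45 with bounds (41, +inf): OK
No violation found at any node.
Result: Valid BST


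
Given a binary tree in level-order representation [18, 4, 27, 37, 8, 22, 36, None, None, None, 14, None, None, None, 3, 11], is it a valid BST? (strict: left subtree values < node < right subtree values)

Level-order array: [18, 4, 27, 37, 8, 22, 36, None, None, None, 14, None, None, None, 3, 11]
Validate using subtree bounds (lo, hi): at each node, require lo < value < hi,
then recurse left with hi=value and right with lo=value.
Preorder trace (stopping at first violation):
  at node 18 with bounds (-inf, +inf): OK
  at node 4 with bounds (-inf, 18): OK
  at node 37 with bounds (-inf, 4): VIOLATION
Node 37 violates its bound: not (-inf < 37 < 4).
Result: Not a valid BST


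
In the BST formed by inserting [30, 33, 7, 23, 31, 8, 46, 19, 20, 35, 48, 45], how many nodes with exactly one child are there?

Tree built from: [30, 33, 7, 23, 31, 8, 46, 19, 20, 35, 48, 45]
Tree (level-order array): [30, 7, 33, None, 23, 31, 46, 8, None, None, None, 35, 48, None, 19, None, 45, None, None, None, 20]
Rule: These are nodes with exactly 1 non-null child.
Per-node child counts:
  node 30: 2 child(ren)
  node 7: 1 child(ren)
  node 23: 1 child(ren)
  node 8: 1 child(ren)
  node 19: 1 child(ren)
  node 20: 0 child(ren)
  node 33: 2 child(ren)
  node 31: 0 child(ren)
  node 46: 2 child(ren)
  node 35: 1 child(ren)
  node 45: 0 child(ren)
  node 48: 0 child(ren)
Matching nodes: [7, 23, 8, 19, 35]
Count of nodes with exactly one child: 5


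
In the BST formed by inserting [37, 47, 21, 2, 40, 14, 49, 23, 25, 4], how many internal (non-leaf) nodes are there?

Tree built from: [37, 47, 21, 2, 40, 14, 49, 23, 25, 4]
Tree (level-order array): [37, 21, 47, 2, 23, 40, 49, None, 14, None, 25, None, None, None, None, 4]
Rule: An internal node has at least one child.
Per-node child counts:
  node 37: 2 child(ren)
  node 21: 2 child(ren)
  node 2: 1 child(ren)
  node 14: 1 child(ren)
  node 4: 0 child(ren)
  node 23: 1 child(ren)
  node 25: 0 child(ren)
  node 47: 2 child(ren)
  node 40: 0 child(ren)
  node 49: 0 child(ren)
Matching nodes: [37, 21, 2, 14, 23, 47]
Count of internal (non-leaf) nodes: 6


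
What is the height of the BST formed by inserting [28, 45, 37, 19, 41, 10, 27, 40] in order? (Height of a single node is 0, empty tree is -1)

Insertion order: [28, 45, 37, 19, 41, 10, 27, 40]
Tree (level-order array): [28, 19, 45, 10, 27, 37, None, None, None, None, None, None, 41, 40]
Compute height bottom-up (empty subtree = -1):
  height(10) = 1 + max(-1, -1) = 0
  height(27) = 1 + max(-1, -1) = 0
  height(19) = 1 + max(0, 0) = 1
  height(40) = 1 + max(-1, -1) = 0
  height(41) = 1 + max(0, -1) = 1
  height(37) = 1 + max(-1, 1) = 2
  height(45) = 1 + max(2, -1) = 3
  height(28) = 1 + max(1, 3) = 4
Height = 4


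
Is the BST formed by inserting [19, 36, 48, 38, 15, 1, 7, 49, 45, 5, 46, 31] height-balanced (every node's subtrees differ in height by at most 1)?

Tree (level-order array): [19, 15, 36, 1, None, 31, 48, None, 7, None, None, 38, 49, 5, None, None, 45, None, None, None, None, None, 46]
Definition: a tree is height-balanced if, at every node, |h(left) - h(right)| <= 1 (empty subtree has height -1).
Bottom-up per-node check:
  node 5: h_left=-1, h_right=-1, diff=0 [OK], height=0
  node 7: h_left=0, h_right=-1, diff=1 [OK], height=1
  node 1: h_left=-1, h_right=1, diff=2 [FAIL (|-1-1|=2 > 1)], height=2
  node 15: h_left=2, h_right=-1, diff=3 [FAIL (|2--1|=3 > 1)], height=3
  node 31: h_left=-1, h_right=-1, diff=0 [OK], height=0
  node 46: h_left=-1, h_right=-1, diff=0 [OK], height=0
  node 45: h_left=-1, h_right=0, diff=1 [OK], height=1
  node 38: h_left=-1, h_right=1, diff=2 [FAIL (|-1-1|=2 > 1)], height=2
  node 49: h_left=-1, h_right=-1, diff=0 [OK], height=0
  node 48: h_left=2, h_right=0, diff=2 [FAIL (|2-0|=2 > 1)], height=3
  node 36: h_left=0, h_right=3, diff=3 [FAIL (|0-3|=3 > 1)], height=4
  node 19: h_left=3, h_right=4, diff=1 [OK], height=5
Node 1 violates the condition: |-1 - 1| = 2 > 1.
Result: Not balanced


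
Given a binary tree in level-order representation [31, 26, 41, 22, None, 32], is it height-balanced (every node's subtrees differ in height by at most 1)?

Tree (level-order array): [31, 26, 41, 22, None, 32]
Definition: a tree is height-balanced if, at every node, |h(left) - h(right)| <= 1 (empty subtree has height -1).
Bottom-up per-node check:
  node 22: h_left=-1, h_right=-1, diff=0 [OK], height=0
  node 26: h_left=0, h_right=-1, diff=1 [OK], height=1
  node 32: h_left=-1, h_right=-1, diff=0 [OK], height=0
  node 41: h_left=0, h_right=-1, diff=1 [OK], height=1
  node 31: h_left=1, h_right=1, diff=0 [OK], height=2
All nodes satisfy the balance condition.
Result: Balanced


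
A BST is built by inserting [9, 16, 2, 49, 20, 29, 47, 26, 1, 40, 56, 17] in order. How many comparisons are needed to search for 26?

Search path for 26: 9 -> 16 -> 49 -> 20 -> 29 -> 26
Found: True
Comparisons: 6


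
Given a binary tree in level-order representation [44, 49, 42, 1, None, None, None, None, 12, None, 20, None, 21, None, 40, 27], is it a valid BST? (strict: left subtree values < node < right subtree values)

Level-order array: [44, 49, 42, 1, None, None, None, None, 12, None, 20, None, 21, None, 40, 27]
Validate using subtree bounds (lo, hi): at each node, require lo < value < hi,
then recurse left with hi=value and right with lo=value.
Preorder trace (stopping at first violation):
  at node 44 with bounds (-inf, +inf): OK
  at node 49 with bounds (-inf, 44): VIOLATION
Node 49 violates its bound: not (-inf < 49 < 44).
Result: Not a valid BST


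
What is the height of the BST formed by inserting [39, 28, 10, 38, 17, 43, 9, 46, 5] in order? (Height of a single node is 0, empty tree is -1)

Insertion order: [39, 28, 10, 38, 17, 43, 9, 46, 5]
Tree (level-order array): [39, 28, 43, 10, 38, None, 46, 9, 17, None, None, None, None, 5]
Compute height bottom-up (empty subtree = -1):
  height(5) = 1 + max(-1, -1) = 0
  height(9) = 1 + max(0, -1) = 1
  height(17) = 1 + max(-1, -1) = 0
  height(10) = 1 + max(1, 0) = 2
  height(38) = 1 + max(-1, -1) = 0
  height(28) = 1 + max(2, 0) = 3
  height(46) = 1 + max(-1, -1) = 0
  height(43) = 1 + max(-1, 0) = 1
  height(39) = 1 + max(3, 1) = 4
Height = 4


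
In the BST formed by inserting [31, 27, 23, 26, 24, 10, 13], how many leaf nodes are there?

Tree built from: [31, 27, 23, 26, 24, 10, 13]
Tree (level-order array): [31, 27, None, 23, None, 10, 26, None, 13, 24]
Rule: A leaf has 0 children.
Per-node child counts:
  node 31: 1 child(ren)
  node 27: 1 child(ren)
  node 23: 2 child(ren)
  node 10: 1 child(ren)
  node 13: 0 child(ren)
  node 26: 1 child(ren)
  node 24: 0 child(ren)
Matching nodes: [13, 24]
Count of leaf nodes: 2


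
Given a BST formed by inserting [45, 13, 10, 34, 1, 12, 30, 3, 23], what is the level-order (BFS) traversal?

Tree insertion order: [45, 13, 10, 34, 1, 12, 30, 3, 23]
Tree (level-order array): [45, 13, None, 10, 34, 1, 12, 30, None, None, 3, None, None, 23]
BFS from the root, enqueuing left then right child of each popped node:
  queue [45] -> pop 45, enqueue [13], visited so far: [45]
  queue [13] -> pop 13, enqueue [10, 34], visited so far: [45, 13]
  queue [10, 34] -> pop 10, enqueue [1, 12], visited so far: [45, 13, 10]
  queue [34, 1, 12] -> pop 34, enqueue [30], visited so far: [45, 13, 10, 34]
  queue [1, 12, 30] -> pop 1, enqueue [3], visited so far: [45, 13, 10, 34, 1]
  queue [12, 30, 3] -> pop 12, enqueue [none], visited so far: [45, 13, 10, 34, 1, 12]
  queue [30, 3] -> pop 30, enqueue [23], visited so far: [45, 13, 10, 34, 1, 12, 30]
  queue [3, 23] -> pop 3, enqueue [none], visited so far: [45, 13, 10, 34, 1, 12, 30, 3]
  queue [23] -> pop 23, enqueue [none], visited so far: [45, 13, 10, 34, 1, 12, 30, 3, 23]
Result: [45, 13, 10, 34, 1, 12, 30, 3, 23]


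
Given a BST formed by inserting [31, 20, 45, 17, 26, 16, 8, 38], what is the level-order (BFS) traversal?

Tree insertion order: [31, 20, 45, 17, 26, 16, 8, 38]
Tree (level-order array): [31, 20, 45, 17, 26, 38, None, 16, None, None, None, None, None, 8]
BFS from the root, enqueuing left then right child of each popped node:
  queue [31] -> pop 31, enqueue [20, 45], visited so far: [31]
  queue [20, 45] -> pop 20, enqueue [17, 26], visited so far: [31, 20]
  queue [45, 17, 26] -> pop 45, enqueue [38], visited so far: [31, 20, 45]
  queue [17, 26, 38] -> pop 17, enqueue [16], visited so far: [31, 20, 45, 17]
  queue [26, 38, 16] -> pop 26, enqueue [none], visited so far: [31, 20, 45, 17, 26]
  queue [38, 16] -> pop 38, enqueue [none], visited so far: [31, 20, 45, 17, 26, 38]
  queue [16] -> pop 16, enqueue [8], visited so far: [31, 20, 45, 17, 26, 38, 16]
  queue [8] -> pop 8, enqueue [none], visited so far: [31, 20, 45, 17, 26, 38, 16, 8]
Result: [31, 20, 45, 17, 26, 38, 16, 8]


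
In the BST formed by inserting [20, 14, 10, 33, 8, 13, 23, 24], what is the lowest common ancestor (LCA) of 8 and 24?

Tree insertion order: [20, 14, 10, 33, 8, 13, 23, 24]
Tree (level-order array): [20, 14, 33, 10, None, 23, None, 8, 13, None, 24]
In a BST, the LCA of p=8, q=24 is the first node v on the
root-to-leaf path with p <= v <= q (go left if both < v, right if both > v).
Walk from root:
  at 20: 8 <= 20 <= 24, this is the LCA
LCA = 20


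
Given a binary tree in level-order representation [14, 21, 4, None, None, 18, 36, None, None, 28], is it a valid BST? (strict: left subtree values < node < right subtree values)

Level-order array: [14, 21, 4, None, None, 18, 36, None, None, 28]
Validate using subtree bounds (lo, hi): at each node, require lo < value < hi,
then recurse left with hi=value and right with lo=value.
Preorder trace (stopping at first violation):
  at node 14 with bounds (-inf, +inf): OK
  at node 21 with bounds (-inf, 14): VIOLATION
Node 21 violates its bound: not (-inf < 21 < 14).
Result: Not a valid BST


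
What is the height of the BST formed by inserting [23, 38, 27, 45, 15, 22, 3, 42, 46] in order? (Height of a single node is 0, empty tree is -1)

Insertion order: [23, 38, 27, 45, 15, 22, 3, 42, 46]
Tree (level-order array): [23, 15, 38, 3, 22, 27, 45, None, None, None, None, None, None, 42, 46]
Compute height bottom-up (empty subtree = -1):
  height(3) = 1 + max(-1, -1) = 0
  height(22) = 1 + max(-1, -1) = 0
  height(15) = 1 + max(0, 0) = 1
  height(27) = 1 + max(-1, -1) = 0
  height(42) = 1 + max(-1, -1) = 0
  height(46) = 1 + max(-1, -1) = 0
  height(45) = 1 + max(0, 0) = 1
  height(38) = 1 + max(0, 1) = 2
  height(23) = 1 + max(1, 2) = 3
Height = 3


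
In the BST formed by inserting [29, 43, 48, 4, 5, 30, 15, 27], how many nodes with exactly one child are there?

Tree built from: [29, 43, 48, 4, 5, 30, 15, 27]
Tree (level-order array): [29, 4, 43, None, 5, 30, 48, None, 15, None, None, None, None, None, 27]
Rule: These are nodes with exactly 1 non-null child.
Per-node child counts:
  node 29: 2 child(ren)
  node 4: 1 child(ren)
  node 5: 1 child(ren)
  node 15: 1 child(ren)
  node 27: 0 child(ren)
  node 43: 2 child(ren)
  node 30: 0 child(ren)
  node 48: 0 child(ren)
Matching nodes: [4, 5, 15]
Count of nodes with exactly one child: 3
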